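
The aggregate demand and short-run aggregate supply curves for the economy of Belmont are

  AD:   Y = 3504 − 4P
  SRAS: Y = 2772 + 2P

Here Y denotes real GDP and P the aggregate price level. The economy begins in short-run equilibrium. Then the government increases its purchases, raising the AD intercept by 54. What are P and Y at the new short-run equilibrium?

This is a positive demand shock: AD shifts right.
New AD: Y = 3558 − 4P.
Set AD = SRAS: 3558 − 4P = 2772 + 2P, so 786 = 6P and P = 131.
Y = 3558 − 4·131 = 3034.

P = 131, Y = 3034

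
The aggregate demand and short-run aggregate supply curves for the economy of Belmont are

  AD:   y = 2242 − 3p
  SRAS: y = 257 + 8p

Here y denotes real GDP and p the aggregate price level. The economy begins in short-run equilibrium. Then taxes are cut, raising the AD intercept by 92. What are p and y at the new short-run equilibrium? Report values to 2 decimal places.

p = 188.82, y = 1767.55

This is a positive demand shock: AD shifts right.
New AD: y = 2334 − 3p.
Set AD = SRAS: 2334 − 3p = 257 + 8p, so 2077 = 11p and p = 188.82.
Substituting into AD, y = 1767.55.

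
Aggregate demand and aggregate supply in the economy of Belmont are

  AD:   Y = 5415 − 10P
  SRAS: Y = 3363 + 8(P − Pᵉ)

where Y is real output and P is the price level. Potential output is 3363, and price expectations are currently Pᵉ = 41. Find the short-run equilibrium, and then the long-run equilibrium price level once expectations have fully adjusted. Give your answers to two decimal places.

Short run: with Pᵉ = 41, SRAS is Y = 3035 + 8P. Setting AD = SRAS gives 2380 = 18P, so P = 132.22 and Y = 5415 − 10P = 4092.78.
Output 4092.78 is above potential 3363, so over time expected prices rise and SRAS shifts left until Y returns to 3363.
Long run: Y = 3363 on the AD curve gives 3363 = 5415 − 10P, so P = 205.20.

Short run: P = 132.22, Y = 4092.78. Long run: P = 205.20.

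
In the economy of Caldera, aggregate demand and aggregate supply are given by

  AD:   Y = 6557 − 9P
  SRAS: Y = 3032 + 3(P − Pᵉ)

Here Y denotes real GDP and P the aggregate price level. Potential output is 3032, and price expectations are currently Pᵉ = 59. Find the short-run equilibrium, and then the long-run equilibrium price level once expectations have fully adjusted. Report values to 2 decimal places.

Short run: with Pᵉ = 59, SRAS is Y = 2855 + 3P. Setting AD = SRAS gives 3702 = 12P, so P = 308.50 and Y = 6557 − 9P = 3780.50.
Output 3780.50 is above potential 3032, so over time expected prices rise and SRAS shifts left until Y returns to 3032.
Long run: Y = 3032 on the AD curve gives 3032 = 6557 − 9P, so P = 391.67.

Short run: P = 308.50, Y = 3780.50. Long run: P = 391.67.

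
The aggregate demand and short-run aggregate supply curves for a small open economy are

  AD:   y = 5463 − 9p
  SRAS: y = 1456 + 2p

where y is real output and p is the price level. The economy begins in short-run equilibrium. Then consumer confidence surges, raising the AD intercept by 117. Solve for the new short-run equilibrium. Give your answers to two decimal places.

p = 374.91, y = 2205.82

This is a positive demand shock: AD shifts right.
New AD: y = 5580 − 9p.
Set AD = SRAS: 5580 − 9p = 1456 + 2p, so 4124 = 11p and p = 374.91.
Substituting into AD, y = 2205.82.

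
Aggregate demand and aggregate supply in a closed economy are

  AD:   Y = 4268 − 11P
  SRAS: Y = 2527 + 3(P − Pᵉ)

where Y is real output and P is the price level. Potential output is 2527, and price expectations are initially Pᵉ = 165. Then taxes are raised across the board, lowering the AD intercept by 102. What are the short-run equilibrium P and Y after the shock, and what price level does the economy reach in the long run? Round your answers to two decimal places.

Short run: P = 152.43, Y = 2489.29. Long run: P = 149.00.

AD shifts left: new AD is Y = 4166 − 11P. With Pᵉ = 165, SRAS is Y = 2032 + 3P.
Short run: 4166 − 11P = 2032 + 3P gives 2134 = 14P, so P = 152.43 and Y = 4166 − 11P = 2489.29.
Y = 2489.29 is below potential 2527; expectations adjust and SRAS shifts right until Y = 2527.
Long run: on the new AD curve, 2527 = 4166 − 11P gives P = 149.00.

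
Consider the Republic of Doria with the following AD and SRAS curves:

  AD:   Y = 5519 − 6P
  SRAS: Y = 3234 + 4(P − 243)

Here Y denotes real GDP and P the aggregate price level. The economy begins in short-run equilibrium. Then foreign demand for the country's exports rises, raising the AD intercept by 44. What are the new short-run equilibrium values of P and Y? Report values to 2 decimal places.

P = 330.10, Y = 3582.40

This is a positive demand shock: AD shifts right.
New AD: Y = 5563 − 6P.
SRAS can be written Y = 2262 + 4P.
Set AD = SRAS: 5563 − 6P = 2262 + 4P, so 3301 = 10P and P = 330.10.
Substituting into AD, Y = 3582.40.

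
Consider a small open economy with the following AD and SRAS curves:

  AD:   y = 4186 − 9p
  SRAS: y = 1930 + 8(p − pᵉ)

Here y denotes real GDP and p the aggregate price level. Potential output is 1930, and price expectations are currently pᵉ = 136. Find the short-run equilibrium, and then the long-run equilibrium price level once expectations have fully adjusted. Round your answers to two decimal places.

Short run: with pᵉ = 136, SRAS is y = 842 + 8p. Setting AD = SRAS gives 3344 = 17p, so p = 196.71 and y = 4186 − 9p = 2415.65.
Output 2415.65 is above potential 1930, so over time expected prices rise and SRAS shifts left until y returns to 1930.
Long run: y = 1930 on the AD curve gives 1930 = 4186 − 9p, so p = 250.67.

Short run: p = 196.71, y = 2415.65. Long run: p = 250.67.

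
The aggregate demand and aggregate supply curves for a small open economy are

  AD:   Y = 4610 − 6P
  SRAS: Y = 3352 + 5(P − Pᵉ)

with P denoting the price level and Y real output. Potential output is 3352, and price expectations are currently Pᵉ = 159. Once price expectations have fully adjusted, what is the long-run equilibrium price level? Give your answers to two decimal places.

Long-run P = 209.67

Short run: with Pᵉ = 159, SRAS is Y = 2557 + 5P. Setting AD = SRAS gives 2053 = 11P, so P = 186.64 and Y = 4610 − 6P = 3490.18.
Output 3490.18 is above potential 3352, so over time expected prices rise and SRAS shifts left until Y returns to 3352.
Long run: Y = 3352 on the AD curve gives 3352 = 4610 − 6P, so P = 209.67.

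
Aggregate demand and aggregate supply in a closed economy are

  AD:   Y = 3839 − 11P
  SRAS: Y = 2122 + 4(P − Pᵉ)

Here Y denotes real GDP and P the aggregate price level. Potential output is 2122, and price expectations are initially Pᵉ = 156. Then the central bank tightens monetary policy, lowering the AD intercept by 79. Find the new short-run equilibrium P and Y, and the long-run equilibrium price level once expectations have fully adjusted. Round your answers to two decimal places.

Short run: P = 150.80, Y = 2101.20. Long run: P = 148.91.

AD shifts left: new AD is Y = 3760 − 11P. With Pᵉ = 156, SRAS is Y = 1498 + 4P.
Short run: 3760 − 11P = 1498 + 4P gives 2262 = 15P, so P = 150.80 and Y = 3760 − 11P = 2101.20.
Y = 2101.20 is below potential 2122; expectations adjust and SRAS shifts right until Y = 2122.
Long run: on the new AD curve, 2122 = 3760 − 11P gives P = 148.91.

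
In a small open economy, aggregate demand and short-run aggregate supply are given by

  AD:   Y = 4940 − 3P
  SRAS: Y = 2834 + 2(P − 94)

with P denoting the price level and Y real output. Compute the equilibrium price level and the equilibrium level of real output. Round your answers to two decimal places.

Write SRAS as Y = 2834 + 2P − 188 = 2646 + 2P.
Set AD = SRAS: 4940 − 3P = 2646 + 2P, so 2294 = 5P and P = 458.80.
Substituting into AD, Y = 4940 − 3P = 3563.60.

P = 458.80, Y = 3563.60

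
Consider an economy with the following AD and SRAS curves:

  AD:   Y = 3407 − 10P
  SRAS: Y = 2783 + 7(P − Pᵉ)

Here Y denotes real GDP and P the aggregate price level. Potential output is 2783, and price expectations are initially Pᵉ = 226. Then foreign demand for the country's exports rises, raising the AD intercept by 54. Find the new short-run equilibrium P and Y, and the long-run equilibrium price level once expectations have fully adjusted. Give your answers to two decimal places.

Short run: P = 132.94, Y = 2131.59. Long run: P = 67.80.

AD shifts right: new AD is Y = 3461 − 10P. With Pᵉ = 226, SRAS is Y = 1201 + 7P.
Short run: 3461 − 10P = 1201 + 7P gives 2260 = 17P, so P = 132.94 and Y = 3461 − 10P = 2131.59.
Y = 2131.59 is below potential 2783; expectations adjust and SRAS shifts right until Y = 2783.
Long run: on the new AD curve, 2783 = 3461 − 10P gives P = 67.80.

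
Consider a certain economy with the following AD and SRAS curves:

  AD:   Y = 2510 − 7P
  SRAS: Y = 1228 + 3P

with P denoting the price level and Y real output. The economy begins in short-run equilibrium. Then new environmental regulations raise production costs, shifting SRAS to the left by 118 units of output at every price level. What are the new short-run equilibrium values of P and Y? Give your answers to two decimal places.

P = 140.00, Y = 1530.00

This is a negative supply shock: SRAS shifts left.
New SRAS: Y = 1110 + 3P.
Set AD = SRAS: 2510 − 7P = 1110 + 3P, so 1400 = 10P and P = 140.00.
Substituting into AD, Y = 1530.00.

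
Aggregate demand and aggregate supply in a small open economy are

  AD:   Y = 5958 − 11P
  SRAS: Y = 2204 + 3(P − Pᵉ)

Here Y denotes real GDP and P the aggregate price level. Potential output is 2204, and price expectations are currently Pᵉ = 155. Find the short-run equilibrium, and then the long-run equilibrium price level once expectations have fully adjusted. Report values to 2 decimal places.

Short run: with Pᵉ = 155, SRAS is Y = 1739 + 3P. Setting AD = SRAS gives 4219 = 14P, so P = 301.36 and Y = 5958 − 11P = 2643.07.
Output 2643.07 is above potential 2204, so over time expected prices rise and SRAS shifts left until Y returns to 2204.
Long run: Y = 2204 on the AD curve gives 2204 = 5958 − 11P, so P = 341.27.

Short run: P = 301.36, Y = 2643.07. Long run: P = 341.27.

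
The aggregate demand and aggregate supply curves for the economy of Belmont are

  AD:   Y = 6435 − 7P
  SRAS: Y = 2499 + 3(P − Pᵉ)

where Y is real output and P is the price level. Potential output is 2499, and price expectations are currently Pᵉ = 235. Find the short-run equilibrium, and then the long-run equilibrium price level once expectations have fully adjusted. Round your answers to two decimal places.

Short run: with Pᵉ = 235, SRAS is Y = 1794 + 3P. Setting AD = SRAS gives 4641 = 10P, so P = 464.10 and Y = 6435 − 7P = 3186.30.
Output 3186.30 is above potential 2499, so over time expected prices rise and SRAS shifts left until Y returns to 2499.
Long run: Y = 2499 on the AD curve gives 2499 = 6435 − 7P, so P = 562.29.

Short run: P = 464.10, Y = 3186.30. Long run: P = 562.29.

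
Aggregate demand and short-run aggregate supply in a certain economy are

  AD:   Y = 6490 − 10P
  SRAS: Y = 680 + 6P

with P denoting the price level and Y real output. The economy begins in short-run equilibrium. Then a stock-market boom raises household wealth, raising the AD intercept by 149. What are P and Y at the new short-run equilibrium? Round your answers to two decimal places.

This is a positive demand shock: AD shifts right.
New AD: Y = 6639 − 10P.
Set AD = SRAS: 6639 − 10P = 680 + 6P, so 5959 = 16P and P = 372.44.
Substituting into AD, Y = 2914.63.

P = 372.44, Y = 2914.63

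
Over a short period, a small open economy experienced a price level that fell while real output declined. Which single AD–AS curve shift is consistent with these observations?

AD shifted left

P fell and Y fell. An AD shift moves P and Y in the same direction; an SRAS shift moves them in opposite directions.
Here P and Y moved in the same direction, so the AD curve shifted.
Since Y fell, AD shifted left.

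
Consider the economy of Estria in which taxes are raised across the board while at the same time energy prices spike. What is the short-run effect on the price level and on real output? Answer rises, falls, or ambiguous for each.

The first event is a negative demand shock: AD shifts left, which by itself pushes P down and Y down.
The second is an adverse supply shock: SRAS shifts left, which by itself pushes P up and Y down.
The two shocks push P in opposite directions, so the effect on P is ambiguous. Both shocks push Y down, so Y falls.

Price level: ambiguous; output: falls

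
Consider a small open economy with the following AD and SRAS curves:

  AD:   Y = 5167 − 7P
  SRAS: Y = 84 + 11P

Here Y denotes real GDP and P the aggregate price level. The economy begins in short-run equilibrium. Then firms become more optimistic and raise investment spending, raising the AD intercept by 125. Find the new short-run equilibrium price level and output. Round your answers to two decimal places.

This is a positive demand shock: AD shifts right.
New AD: Y = 5292 − 7P.
Set AD = SRAS: 5292 − 7P = 84 + 11P, so 5208 = 18P and P = 289.33.
Substituting into AD, Y = 3266.67.

P = 289.33, Y = 3266.67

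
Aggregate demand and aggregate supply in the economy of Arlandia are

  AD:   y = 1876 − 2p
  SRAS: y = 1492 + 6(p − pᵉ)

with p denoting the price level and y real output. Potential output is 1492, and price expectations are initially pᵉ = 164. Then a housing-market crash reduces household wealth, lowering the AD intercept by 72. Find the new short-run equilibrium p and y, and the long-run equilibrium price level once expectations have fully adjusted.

AD shifts left: new AD is y = 1804 − 2p. With pᵉ = 164, SRAS is y = 508 + 6p.
Short run: 1804 − 2p = 508 + 6p gives 1296 = 8p, so p = 162 and y = 1804 − 2·162 = 1480.
y = 1480 is below potential 1492; expectations adjust and SRAS shifts right until y = 1492.
Long run: on the new AD curve, 1492 = 1804 − 2p gives p = 156.

Short run: p = 162, y = 1480. Long run: p = 156.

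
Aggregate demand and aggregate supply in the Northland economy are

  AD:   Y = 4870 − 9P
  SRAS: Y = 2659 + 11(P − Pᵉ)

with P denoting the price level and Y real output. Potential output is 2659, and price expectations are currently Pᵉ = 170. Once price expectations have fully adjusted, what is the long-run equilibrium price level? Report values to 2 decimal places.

Long-run P = 245.67

Short run: with Pᵉ = 170, SRAS is Y = 789 + 11P. Setting AD = SRAS gives 4081 = 20P, so P = 204.05 and Y = 4870 − 9P = 3033.55.
Output 3033.55 is above potential 2659, so over time expected prices rise and SRAS shifts left until Y returns to 2659.
Long run: Y = 2659 on the AD curve gives 2659 = 4870 − 9P, so P = 245.67.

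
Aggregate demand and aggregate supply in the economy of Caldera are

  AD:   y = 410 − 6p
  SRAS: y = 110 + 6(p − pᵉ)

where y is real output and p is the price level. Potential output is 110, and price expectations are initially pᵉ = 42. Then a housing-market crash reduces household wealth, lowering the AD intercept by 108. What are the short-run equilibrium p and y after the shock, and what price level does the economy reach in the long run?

AD shifts left: new AD is y = 302 − 6p. With pᵉ = 42, SRAS is y = 6p − 142.
Short run: 302 − 6p = 6p − 142 gives 444 = 12p, so p = 37 and y = 302 − 6·37 = 80.
y = 80 is below potential 110; expectations adjust and SRAS shifts right until y = 110.
Long run: on the new AD curve, 110 = 302 − 6p gives p = 32.

Short run: p = 37, y = 80. Long run: p = 32.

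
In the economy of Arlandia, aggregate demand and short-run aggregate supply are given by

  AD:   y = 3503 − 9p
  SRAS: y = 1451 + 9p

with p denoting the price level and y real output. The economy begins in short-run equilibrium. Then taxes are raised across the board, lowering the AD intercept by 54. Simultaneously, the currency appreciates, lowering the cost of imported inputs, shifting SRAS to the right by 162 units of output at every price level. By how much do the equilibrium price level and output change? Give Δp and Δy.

After both shocks: AD is y = 3449 − 9p and SRAS is y = 1613 + 9p.
Setting them equal: 1836 = 18p, so p = 102.
y = 3449 − 9·102 = 2531.
Initially p = 114, y = 2477, so Δp = -12 and Δy = +54.

Δp = -12, Δy = +54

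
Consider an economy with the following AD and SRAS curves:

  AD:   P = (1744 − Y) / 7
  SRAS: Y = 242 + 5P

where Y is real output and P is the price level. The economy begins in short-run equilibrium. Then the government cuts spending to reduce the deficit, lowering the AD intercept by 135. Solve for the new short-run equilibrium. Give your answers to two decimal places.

P = 113.92, Y = 811.58

This is a negative demand shock: AD shifts left.
New AD: Y = 1609 − 7P.
Set AD = SRAS: 1609 − 7P = 242 + 5P, so 1367 = 12P and P = 113.92.
Substituting into AD, Y = 811.58.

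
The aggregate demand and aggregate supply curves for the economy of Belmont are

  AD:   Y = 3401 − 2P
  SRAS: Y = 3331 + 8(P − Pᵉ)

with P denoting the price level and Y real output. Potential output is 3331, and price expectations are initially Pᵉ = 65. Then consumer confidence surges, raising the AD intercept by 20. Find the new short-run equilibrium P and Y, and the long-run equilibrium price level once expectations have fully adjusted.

Short run: P = 61, Y = 3299. Long run: P = 45.

AD shifts right: new AD is Y = 3421 − 2P. With Pᵉ = 65, SRAS is Y = 2811 + 8P.
Short run: 3421 − 2P = 2811 + 8P gives 610 = 10P, so P = 61 and Y = 3421 − 2·61 = 3299.
Y = 3299 is below potential 3331; expectations adjust and SRAS shifts right until Y = 3331.
Long run: on the new AD curve, 3331 = 3421 − 2P gives P = 45.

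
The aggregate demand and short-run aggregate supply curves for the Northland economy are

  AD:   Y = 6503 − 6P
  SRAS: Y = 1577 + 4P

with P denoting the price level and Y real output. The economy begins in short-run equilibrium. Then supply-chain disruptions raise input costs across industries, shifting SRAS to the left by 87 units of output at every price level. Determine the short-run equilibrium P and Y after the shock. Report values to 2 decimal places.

This is a negative supply shock: SRAS shifts left.
New SRAS: Y = 1490 + 4P.
Set AD = SRAS: 6503 − 6P = 1490 + 4P, so 5013 = 10P and P = 501.30.
Substituting into AD, Y = 3495.20.

P = 501.30, Y = 3495.20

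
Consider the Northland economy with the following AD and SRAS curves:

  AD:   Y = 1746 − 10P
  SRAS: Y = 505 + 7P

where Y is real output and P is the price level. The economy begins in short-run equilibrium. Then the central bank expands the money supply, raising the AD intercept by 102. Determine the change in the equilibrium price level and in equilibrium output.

This is a positive demand shock: AD shifts right.
New AD: Y = 1848 − 10P.
Set AD = SRAS: 1848 − 10P = 505 + 7P, so 1343 = 17P and P = 79.
Y = 1848 − 10·79 = 1058.
Initially P = 73, Y = 1016, so ΔP = +6 and ΔY = +42.

ΔP = +6, ΔY = +42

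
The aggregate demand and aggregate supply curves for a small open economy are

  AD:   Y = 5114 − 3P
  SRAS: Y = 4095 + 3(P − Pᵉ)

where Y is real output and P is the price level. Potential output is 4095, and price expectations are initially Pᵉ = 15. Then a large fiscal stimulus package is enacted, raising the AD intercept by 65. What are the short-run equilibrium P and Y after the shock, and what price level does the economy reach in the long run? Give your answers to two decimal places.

AD shifts right: new AD is Y = 5179 − 3P. With Pᵉ = 15, SRAS is Y = 4050 + 3P.
Short run: 5179 − 3P = 4050 + 3P gives 1129 = 6P, so P = 188.17 and Y = 5179 − 3P = 4614.50.
Y = 4614.50 is above potential 4095; expectations adjust and SRAS shifts left until Y = 4095.
Long run: on the new AD curve, 4095 = 5179 − 3P gives P = 361.33.

Short run: P = 188.17, Y = 4614.50. Long run: P = 361.33.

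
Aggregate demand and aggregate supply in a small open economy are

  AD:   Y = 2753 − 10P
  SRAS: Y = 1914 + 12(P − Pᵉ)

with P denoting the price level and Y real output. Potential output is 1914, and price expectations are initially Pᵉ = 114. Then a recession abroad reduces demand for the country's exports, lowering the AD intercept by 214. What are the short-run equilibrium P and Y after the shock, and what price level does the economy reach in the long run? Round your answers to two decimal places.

Short run: P = 90.59, Y = 1633.09. Long run: P = 62.50.

AD shifts left: new AD is Y = 2539 − 10P. With Pᵉ = 114, SRAS is Y = 546 + 12P.
Short run: 2539 − 10P = 546 + 12P gives 1993 = 22P, so P = 90.59 and Y = 2539 − 10P = 1633.09.
Y = 1633.09 is below potential 1914; expectations adjust and SRAS shifts right until Y = 1914.
Long run: on the new AD curve, 1914 = 2539 − 10P gives P = 62.50.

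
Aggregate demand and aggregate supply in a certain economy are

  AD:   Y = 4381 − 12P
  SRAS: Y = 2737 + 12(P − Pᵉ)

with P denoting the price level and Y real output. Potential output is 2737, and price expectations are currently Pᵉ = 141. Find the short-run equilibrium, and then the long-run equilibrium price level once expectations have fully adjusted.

Short run: P = 139, Y = 2713. Long run: P = 137.

Short run: with Pᵉ = 141, SRAS is Y = 1045 + 12P. Setting AD = SRAS gives 3336 = 24P, so P = 139 and Y = 4381 − 12·139 = 2713.
Output 2713 is below potential 2737, so over time expected prices fall and SRAS shifts right until Y returns to 2737.
Long run: Y = 2737 on the AD curve gives 2737 = 4381 − 12P, so P = 137.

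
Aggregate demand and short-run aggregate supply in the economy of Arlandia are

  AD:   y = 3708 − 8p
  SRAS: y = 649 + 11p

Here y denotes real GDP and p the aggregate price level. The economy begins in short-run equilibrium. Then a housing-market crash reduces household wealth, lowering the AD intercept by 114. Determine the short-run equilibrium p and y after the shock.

This is a negative demand shock: AD shifts left.
New AD: y = 3594 − 8p.
Set AD = SRAS: 3594 − 8p = 649 + 11p, so 2945 = 19p and p = 155.
y = 3594 − 8·155 = 2354.

p = 155, y = 2354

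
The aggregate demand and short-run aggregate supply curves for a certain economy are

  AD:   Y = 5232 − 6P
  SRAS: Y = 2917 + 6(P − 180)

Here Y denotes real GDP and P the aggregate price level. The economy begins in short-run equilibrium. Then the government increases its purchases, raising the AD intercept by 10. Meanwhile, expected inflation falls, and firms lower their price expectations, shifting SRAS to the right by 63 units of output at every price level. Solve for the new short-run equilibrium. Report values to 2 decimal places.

P = 278.50, Y = 3571.00

After both shocks: AD is Y = 5242 − 6P and SRAS is Y = 1900 + 6P.
Setting them equal: 3342 = 12P, so P = 278.50.
Substituting into AD, Y = 3571.00.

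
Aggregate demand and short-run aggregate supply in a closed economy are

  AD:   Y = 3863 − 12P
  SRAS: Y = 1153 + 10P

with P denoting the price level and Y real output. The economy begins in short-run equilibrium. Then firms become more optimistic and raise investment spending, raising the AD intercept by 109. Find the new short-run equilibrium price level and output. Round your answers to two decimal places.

P = 128.14, Y = 2434.36

This is a positive demand shock: AD shifts right.
New AD: Y = 3972 − 12P.
Set AD = SRAS: 3972 − 12P = 1153 + 10P, so 2819 = 22P and P = 128.14.
Substituting into AD, Y = 2434.36.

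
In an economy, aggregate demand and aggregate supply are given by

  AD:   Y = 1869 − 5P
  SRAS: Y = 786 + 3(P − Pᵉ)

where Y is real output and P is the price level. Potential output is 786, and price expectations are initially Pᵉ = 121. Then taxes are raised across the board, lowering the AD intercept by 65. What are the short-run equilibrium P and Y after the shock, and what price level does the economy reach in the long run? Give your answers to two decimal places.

AD shifts left: new AD is Y = 1804 − 5P. With Pᵉ = 121, SRAS is Y = 423 + 3P.
Short run: 1804 − 5P = 423 + 3P gives 1381 = 8P, so P = 172.63 and Y = 1804 − 5P = 940.88.
Y = 940.88 is above potential 786; expectations adjust and SRAS shifts left until Y = 786.
Long run: on the new AD curve, 786 = 1804 − 5P gives P = 203.60.

Short run: P = 172.63, Y = 940.88. Long run: P = 203.60.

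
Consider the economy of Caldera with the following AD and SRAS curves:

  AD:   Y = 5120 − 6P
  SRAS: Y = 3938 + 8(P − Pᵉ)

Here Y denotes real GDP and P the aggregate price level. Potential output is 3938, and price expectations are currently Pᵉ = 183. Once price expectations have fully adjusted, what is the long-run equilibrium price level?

Long-run P = 197

Short run: with Pᵉ = 183, SRAS is Y = 2474 + 8P. Setting AD = SRAS gives 2646 = 14P, so P = 189 and Y = 5120 − 6·189 = 3986.
Output 3986 is above potential 3938, so over time expected prices rise and SRAS shifts left until Y returns to 3938.
Long run: Y = 3938 on the AD curve gives 3938 = 5120 − 6P, so P = 197.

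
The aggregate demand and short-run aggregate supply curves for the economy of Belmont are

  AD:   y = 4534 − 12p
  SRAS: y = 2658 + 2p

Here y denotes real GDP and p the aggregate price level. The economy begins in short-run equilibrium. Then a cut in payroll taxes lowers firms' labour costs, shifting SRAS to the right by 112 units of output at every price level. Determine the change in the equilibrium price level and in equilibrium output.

Δp = -8, Δy = +96

This is a positive supply shock: SRAS shifts right.
New SRAS: y = 2770 + 2p.
Set AD = SRAS: 4534 − 12p = 2770 + 2p, so 1764 = 14p and p = 126.
y = 4534 − 12·126 = 3022.
Initially p = 134, y = 2926, so Δp = -8 and Δy = +96.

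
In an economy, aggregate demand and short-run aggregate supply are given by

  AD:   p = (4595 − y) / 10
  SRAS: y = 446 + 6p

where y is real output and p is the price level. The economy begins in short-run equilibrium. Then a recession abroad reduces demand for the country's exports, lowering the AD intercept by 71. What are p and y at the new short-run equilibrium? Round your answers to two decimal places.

This is a negative demand shock: AD shifts left.
New AD: y = 4524 − 10p.
Set AD = SRAS: 4524 − 10p = 446 + 6p, so 4078 = 16p and p = 254.88.
Substituting into AD, y = 1975.25.

p = 254.88, y = 1975.25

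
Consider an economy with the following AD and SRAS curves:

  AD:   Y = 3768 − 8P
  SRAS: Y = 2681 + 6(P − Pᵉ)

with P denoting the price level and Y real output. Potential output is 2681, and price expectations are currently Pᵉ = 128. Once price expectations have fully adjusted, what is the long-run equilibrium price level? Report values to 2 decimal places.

Short run: with Pᵉ = 128, SRAS is Y = 1913 + 6P. Setting AD = SRAS gives 1855 = 14P, so P = 132.50 and Y = 3768 − 8P = 2708.00.
Output 2708.00 is above potential 2681, so over time expected prices rise and SRAS shifts left until Y returns to 2681.
Long run: Y = 2681 on the AD curve gives 2681 = 3768 − 8P, so P = 135.88.

Long-run P = 135.88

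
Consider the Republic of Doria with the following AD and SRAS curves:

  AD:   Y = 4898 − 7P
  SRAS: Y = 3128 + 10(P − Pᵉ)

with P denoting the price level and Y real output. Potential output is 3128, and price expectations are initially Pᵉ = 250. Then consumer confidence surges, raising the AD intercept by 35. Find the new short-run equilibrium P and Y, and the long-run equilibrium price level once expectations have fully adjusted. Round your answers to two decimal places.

Short run: P = 253.24, Y = 3160.35. Long run: P = 257.86.

AD shifts right: new AD is Y = 4933 − 7P. With Pᵉ = 250, SRAS is Y = 628 + 10P.
Short run: 4933 − 7P = 628 + 10P gives 4305 = 17P, so P = 253.24 and Y = 4933 − 7P = 3160.35.
Y = 3160.35 is above potential 3128; expectations adjust and SRAS shifts left until Y = 3128.
Long run: on the new AD curve, 3128 = 4933 − 7P gives P = 257.86.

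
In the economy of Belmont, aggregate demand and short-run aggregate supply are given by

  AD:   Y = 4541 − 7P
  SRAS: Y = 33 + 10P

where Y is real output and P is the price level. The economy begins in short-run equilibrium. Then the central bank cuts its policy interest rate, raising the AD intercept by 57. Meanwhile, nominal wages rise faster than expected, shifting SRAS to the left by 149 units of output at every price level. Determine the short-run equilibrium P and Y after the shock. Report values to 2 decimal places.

P = 277.29, Y = 2656.94

After both shocks: AD is Y = 4598 − 7P and SRAS is Y = 10P − 116.
Setting them equal: 4714 = 17P, so P = 277.29.
Substituting into AD, Y = 2656.94.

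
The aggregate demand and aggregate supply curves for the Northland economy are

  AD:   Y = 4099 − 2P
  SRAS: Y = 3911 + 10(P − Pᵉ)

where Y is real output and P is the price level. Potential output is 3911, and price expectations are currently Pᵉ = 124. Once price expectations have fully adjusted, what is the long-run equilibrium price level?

Short run: with Pᵉ = 124, SRAS is Y = 2671 + 10P. Setting AD = SRAS gives 1428 = 12P, so P = 119 and Y = 4099 − 2·119 = 3861.
Output 3861 is below potential 3911, so over time expected prices fall and SRAS shifts right until Y returns to 3911.
Long run: Y = 3911 on the AD curve gives 3911 = 4099 − 2P, so P = 94.

Long-run P = 94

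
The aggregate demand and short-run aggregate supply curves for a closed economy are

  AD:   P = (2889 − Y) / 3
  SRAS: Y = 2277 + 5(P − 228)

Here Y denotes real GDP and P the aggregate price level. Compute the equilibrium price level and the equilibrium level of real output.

P = 219, Y = 2232

Write SRAS as Y = 2277 + 5P − 1140 = 1137 + 5P.
Rearrange AD to Y = 2889 − 3P.
Set AD = SRAS: 2889 − 3P = 1137 + 5P, so 1752 = 8P and P = 219.
Then Y = 2889 − 3·219 = 2232.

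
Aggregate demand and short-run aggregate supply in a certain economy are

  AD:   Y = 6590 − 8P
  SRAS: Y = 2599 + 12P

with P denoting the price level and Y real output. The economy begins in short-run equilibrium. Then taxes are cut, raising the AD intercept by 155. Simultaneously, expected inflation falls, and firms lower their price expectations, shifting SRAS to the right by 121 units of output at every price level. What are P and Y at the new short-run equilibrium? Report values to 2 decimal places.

After both shocks: AD is Y = 6745 − 8P and SRAS is Y = 2720 + 12P.
Setting them equal: 4025 = 20P, so P = 201.25.
Substituting into AD, Y = 5135.00.

P = 201.25, Y = 5135.00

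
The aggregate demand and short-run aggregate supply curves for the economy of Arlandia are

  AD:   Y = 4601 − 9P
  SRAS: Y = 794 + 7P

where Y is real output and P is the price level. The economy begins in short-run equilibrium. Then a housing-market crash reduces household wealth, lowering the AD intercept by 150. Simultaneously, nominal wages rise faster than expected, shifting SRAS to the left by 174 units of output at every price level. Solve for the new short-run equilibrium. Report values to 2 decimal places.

P = 239.44, Y = 2296.06

After both shocks: AD is Y = 4451 − 9P and SRAS is Y = 620 + 7P.
Setting them equal: 3831 = 16P, so P = 239.44.
Substituting into AD, Y = 2296.06.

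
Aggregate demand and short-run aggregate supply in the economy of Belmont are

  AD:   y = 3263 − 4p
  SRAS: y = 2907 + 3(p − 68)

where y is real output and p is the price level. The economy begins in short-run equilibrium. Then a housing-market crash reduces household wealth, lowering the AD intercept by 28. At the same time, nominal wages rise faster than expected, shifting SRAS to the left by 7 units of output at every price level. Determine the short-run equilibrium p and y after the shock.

After both shocks: AD is y = 3235 − 4p and SRAS is y = 2696 + 3p.
Setting them equal: 539 = 7p, so p = 77.
y = 3235 − 4·77 = 2927.

p = 77, y = 2927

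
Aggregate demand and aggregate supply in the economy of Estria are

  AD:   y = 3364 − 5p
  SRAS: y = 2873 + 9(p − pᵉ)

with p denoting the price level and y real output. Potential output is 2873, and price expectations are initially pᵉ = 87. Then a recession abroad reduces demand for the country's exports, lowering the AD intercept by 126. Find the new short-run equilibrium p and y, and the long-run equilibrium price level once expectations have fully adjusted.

AD shifts left: new AD is y = 3238 − 5p. With pᵉ = 87, SRAS is y = 2090 + 9p.
Short run: 3238 − 5p = 2090 + 9p gives 1148 = 14p, so p = 82 and y = 3238 − 5·82 = 2828.
y = 2828 is below potential 2873; expectations adjust and SRAS shifts right until y = 2873.
Long run: on the new AD curve, 2873 = 3238 − 5p gives p = 73.

Short run: p = 82, y = 2828. Long run: p = 73.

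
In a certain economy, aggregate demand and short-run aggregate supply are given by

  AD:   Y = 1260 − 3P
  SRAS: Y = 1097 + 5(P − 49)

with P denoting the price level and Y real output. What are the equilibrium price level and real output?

Write SRAS as Y = 1097 + 5P − 245 = 852 + 5P.
Set AD = SRAS: 1260 − 3P = 852 + 5P, so 408 = 8P and P = 51.
Then Y = 1260 − 3·51 = 1107.

P = 51, Y = 1107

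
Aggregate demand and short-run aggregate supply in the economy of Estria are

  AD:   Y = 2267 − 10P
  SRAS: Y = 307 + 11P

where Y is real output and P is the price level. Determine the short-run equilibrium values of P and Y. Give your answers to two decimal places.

P = 93.33, Y = 1333.67

Set AD = SRAS: 2267 − 10P = 307 + 11P, so 1960 = 21P and P = 93.33.
Substituting into AD, Y = 2267 − 10P = 1333.67.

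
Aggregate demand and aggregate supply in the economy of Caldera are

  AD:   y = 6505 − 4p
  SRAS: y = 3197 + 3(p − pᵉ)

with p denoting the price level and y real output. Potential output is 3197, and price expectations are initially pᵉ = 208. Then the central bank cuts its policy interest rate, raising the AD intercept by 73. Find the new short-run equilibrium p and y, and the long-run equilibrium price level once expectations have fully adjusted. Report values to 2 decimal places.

Short run: p = 572.14, y = 4289.43. Long run: p = 845.25.

AD shifts right: new AD is y = 6578 − 4p. With pᵉ = 208, SRAS is y = 2573 + 3p.
Short run: 6578 − 4p = 2573 + 3p gives 4005 = 7p, so p = 572.14 and y = 6578 − 4p = 4289.43.
y = 4289.43 is above potential 3197; expectations adjust and SRAS shifts left until y = 3197.
Long run: on the new AD curve, 3197 = 6578 − 4p gives p = 845.25.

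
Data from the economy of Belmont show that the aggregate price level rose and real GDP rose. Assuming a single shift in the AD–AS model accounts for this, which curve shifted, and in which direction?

AD shifted right

P rose and Y rose. An AD shift moves P and Y in the same direction; an SRAS shift moves them in opposite directions.
Here P and Y moved in the same direction, so the AD curve shifted.
Since Y rose, AD shifted right.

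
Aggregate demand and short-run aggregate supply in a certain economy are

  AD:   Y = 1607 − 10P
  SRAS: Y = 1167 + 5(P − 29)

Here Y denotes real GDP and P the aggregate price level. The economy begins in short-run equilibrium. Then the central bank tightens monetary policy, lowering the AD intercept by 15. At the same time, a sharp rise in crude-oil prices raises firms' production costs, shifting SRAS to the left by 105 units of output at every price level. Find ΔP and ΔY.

ΔP = +6, ΔY = -75

After both shocks: AD is Y = 1592 − 10P and SRAS is Y = 917 + 5P.
Setting them equal: 675 = 15P, so P = 45.
Y = 1592 − 10·45 = 1142.
Initially P = 39, Y = 1217, so ΔP = +6 and ΔY = -75.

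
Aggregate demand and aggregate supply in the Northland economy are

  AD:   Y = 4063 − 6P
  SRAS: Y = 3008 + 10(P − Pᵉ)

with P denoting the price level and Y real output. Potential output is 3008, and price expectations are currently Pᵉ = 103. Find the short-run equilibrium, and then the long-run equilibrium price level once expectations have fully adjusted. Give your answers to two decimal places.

Short run: with Pᵉ = 103, SRAS is Y = 1978 + 10P. Setting AD = SRAS gives 2085 = 16P, so P = 130.31 and Y = 4063 − 6P = 3281.13.
Output 3281.13 is above potential 3008, so over time expected prices rise and SRAS shifts left until Y returns to 3008.
Long run: Y = 3008 on the AD curve gives 3008 = 4063 − 6P, so P = 175.83.

Short run: P = 130.31, Y = 3281.13. Long run: P = 175.83.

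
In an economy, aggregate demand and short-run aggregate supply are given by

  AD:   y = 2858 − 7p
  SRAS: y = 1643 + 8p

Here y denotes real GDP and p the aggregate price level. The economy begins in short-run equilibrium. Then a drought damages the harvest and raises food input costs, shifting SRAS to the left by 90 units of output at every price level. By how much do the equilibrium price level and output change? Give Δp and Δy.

This is a negative supply shock: SRAS shifts left.
New SRAS: y = 1553 + 8p.
Set AD = SRAS: 2858 − 7p = 1553 + 8p, so 1305 = 15p and p = 87.
y = 2858 − 7·87 = 2249.
Initially p = 81, y = 2291, so Δp = +6 and Δy = -42.

Δp = +6, Δy = -42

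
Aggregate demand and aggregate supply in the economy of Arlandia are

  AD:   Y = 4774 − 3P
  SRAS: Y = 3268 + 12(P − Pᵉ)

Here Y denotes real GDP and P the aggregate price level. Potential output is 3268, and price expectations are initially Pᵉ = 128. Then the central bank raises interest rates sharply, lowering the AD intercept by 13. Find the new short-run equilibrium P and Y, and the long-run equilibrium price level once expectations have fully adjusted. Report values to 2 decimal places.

Short run: P = 201.93, Y = 4155.20. Long run: P = 497.67.

AD shifts left: new AD is Y = 4761 − 3P. With Pᵉ = 128, SRAS is Y = 1732 + 12P.
Short run: 4761 − 3P = 1732 + 12P gives 3029 = 15P, so P = 201.93 and Y = 4761 − 3P = 4155.20.
Y = 4155.20 is above potential 3268; expectations adjust and SRAS shifts left until Y = 3268.
Long run: on the new AD curve, 3268 = 4761 − 3P gives P = 497.67.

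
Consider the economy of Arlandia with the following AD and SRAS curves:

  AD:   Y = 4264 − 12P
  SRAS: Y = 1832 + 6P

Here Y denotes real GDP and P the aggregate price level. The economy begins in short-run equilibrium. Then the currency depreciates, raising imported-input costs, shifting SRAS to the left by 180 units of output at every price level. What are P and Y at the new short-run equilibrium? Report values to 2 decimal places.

P = 145.11, Y = 2522.67

This is a negative supply shock: SRAS shifts left.
New SRAS: Y = 1652 + 6P.
Set AD = SRAS: 4264 − 12P = 1652 + 6P, so 2612 = 18P and P = 145.11.
Substituting into AD, Y = 2522.67.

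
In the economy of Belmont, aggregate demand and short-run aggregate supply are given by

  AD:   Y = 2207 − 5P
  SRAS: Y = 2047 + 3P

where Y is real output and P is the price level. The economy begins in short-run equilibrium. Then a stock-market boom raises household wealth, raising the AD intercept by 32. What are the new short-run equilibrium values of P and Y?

P = 24, Y = 2119

This is a positive demand shock: AD shifts right.
New AD: Y = 2239 − 5P.
Set AD = SRAS: 2239 − 5P = 2047 + 3P, so 192 = 8P and P = 24.
Y = 2239 − 5·24 = 2119.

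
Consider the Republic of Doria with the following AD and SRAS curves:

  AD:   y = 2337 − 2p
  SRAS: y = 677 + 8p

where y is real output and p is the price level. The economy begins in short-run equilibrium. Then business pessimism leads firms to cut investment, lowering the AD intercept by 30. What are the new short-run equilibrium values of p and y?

This is a negative demand shock: AD shifts left.
New AD: y = 2307 − 2p.
Set AD = SRAS: 2307 − 2p = 677 + 8p, so 1630 = 10p and p = 163.
y = 2307 − 2·163 = 1981.

p = 163, y = 1981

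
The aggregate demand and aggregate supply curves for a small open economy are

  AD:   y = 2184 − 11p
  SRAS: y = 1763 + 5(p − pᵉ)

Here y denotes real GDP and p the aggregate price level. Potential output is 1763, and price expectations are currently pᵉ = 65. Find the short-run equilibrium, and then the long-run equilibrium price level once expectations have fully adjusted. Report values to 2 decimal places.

Short run: p = 46.63, y = 1671.13. Long run: p = 38.27.

Short run: with pᵉ = 65, SRAS is y = 1438 + 5p. Setting AD = SRAS gives 746 = 16p, so p = 46.63 and y = 2184 − 11p = 1671.13.
Output 1671.13 is below potential 1763, so over time expected prices fall and SRAS shifts right until y returns to 1763.
Long run: y = 1763 on the AD curve gives 1763 = 2184 − 11p, so p = 38.27.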